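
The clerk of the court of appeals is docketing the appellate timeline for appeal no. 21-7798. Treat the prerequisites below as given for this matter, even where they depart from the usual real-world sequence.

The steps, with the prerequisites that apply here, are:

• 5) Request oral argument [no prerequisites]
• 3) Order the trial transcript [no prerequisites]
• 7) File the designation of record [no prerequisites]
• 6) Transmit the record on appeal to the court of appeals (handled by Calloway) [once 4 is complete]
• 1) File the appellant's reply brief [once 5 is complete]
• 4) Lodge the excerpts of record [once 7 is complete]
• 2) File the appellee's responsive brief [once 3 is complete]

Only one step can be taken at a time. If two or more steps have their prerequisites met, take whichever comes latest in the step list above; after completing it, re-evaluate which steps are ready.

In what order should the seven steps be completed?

7, 4, 6, 3, 2, 5, 1

Nothing is required for 7, 3 and 5. 7 is listed later → 7 first.
4 now also ready, so the ready set is {4, 3, 5}; 4 is listed later → 4.
6 now also ready, so the ready set is {6, 3, 5}; 6 is listed later → 6.
Ready: 3 and 5. 3 is listed later → 3.
2 and 5 are both available; 2 is listed later → 2.
Next only 5 has its prerequisites met → 5.
That leaves 1 as the only ready step → 1.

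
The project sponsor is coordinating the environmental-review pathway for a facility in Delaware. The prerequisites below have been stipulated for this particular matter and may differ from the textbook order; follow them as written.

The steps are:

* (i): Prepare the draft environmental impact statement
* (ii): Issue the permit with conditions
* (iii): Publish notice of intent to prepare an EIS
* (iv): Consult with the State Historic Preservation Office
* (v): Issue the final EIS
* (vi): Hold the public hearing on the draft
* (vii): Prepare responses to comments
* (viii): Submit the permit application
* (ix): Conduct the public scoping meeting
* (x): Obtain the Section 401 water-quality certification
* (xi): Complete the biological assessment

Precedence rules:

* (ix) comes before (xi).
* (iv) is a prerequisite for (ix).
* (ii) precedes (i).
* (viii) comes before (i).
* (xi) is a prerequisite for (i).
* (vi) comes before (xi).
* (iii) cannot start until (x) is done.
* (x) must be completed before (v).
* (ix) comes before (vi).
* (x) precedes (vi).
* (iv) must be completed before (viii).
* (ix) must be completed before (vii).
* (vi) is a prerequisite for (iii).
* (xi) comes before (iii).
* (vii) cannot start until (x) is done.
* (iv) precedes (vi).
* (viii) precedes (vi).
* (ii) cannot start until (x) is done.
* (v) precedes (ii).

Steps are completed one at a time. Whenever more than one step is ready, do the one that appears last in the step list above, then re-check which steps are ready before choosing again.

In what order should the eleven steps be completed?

(x) → (v) → (iv) → (ix) → (viii) → (vii) → (vi) → (xi) → (iii) → (ii) → (i)

Nothing is required for (x) and (iv). (x) is listed later → (x) first.
(v) and (iv) are both available; (v) is listed later → (v).
Now (iv) and (ii) have their prerequisites met. (iv) is listed later, so (iv) next.
(ix), (viii) and (ii) are all available; (ix) is listed later → (ix).
Now (viii), (vii) and (ii) have their prerequisites met. (viii) is listed later, so (viii) next.
(vii), (vi) and (ii) are all available; (vii) is listed later → (vii).
(vi) and (ii) are both available; (vi) is listed later → (vi).
(xi) now also ready, so the ready set is {(xi), (ii)}; (xi) is listed later → (xi).
(iii) now also ready, so the ready set is {(iii), (ii)}; (iii) is listed later → (iii).
That leaves (ii) as the only ready step → (ii).
(i) needed (xi), (viii) and (ii), now all done → (i).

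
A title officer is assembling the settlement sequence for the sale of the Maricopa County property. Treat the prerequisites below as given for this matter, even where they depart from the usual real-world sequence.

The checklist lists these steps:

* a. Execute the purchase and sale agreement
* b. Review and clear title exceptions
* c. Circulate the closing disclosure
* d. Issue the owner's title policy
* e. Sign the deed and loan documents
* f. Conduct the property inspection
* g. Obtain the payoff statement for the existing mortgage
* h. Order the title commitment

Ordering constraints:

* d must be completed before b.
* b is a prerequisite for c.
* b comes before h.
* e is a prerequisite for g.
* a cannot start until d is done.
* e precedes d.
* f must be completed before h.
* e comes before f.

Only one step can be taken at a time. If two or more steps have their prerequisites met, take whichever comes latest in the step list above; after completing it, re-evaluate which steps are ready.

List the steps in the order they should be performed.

e has no prerequisites → e first.
Ready: g, f and d. g is listed later → g.
Ready: f and d. f is listed later → f.
d is the only step now ready → d.
Now b and a have their prerequisites met. b is listed later, so b next.
h and c now also ready, so the ready set is {h, c, a}; h is listed later → h.
c and a are both available; c is listed later → c.
That leaves a as the only ready step → a.

e, g, f, d, b, h, c, a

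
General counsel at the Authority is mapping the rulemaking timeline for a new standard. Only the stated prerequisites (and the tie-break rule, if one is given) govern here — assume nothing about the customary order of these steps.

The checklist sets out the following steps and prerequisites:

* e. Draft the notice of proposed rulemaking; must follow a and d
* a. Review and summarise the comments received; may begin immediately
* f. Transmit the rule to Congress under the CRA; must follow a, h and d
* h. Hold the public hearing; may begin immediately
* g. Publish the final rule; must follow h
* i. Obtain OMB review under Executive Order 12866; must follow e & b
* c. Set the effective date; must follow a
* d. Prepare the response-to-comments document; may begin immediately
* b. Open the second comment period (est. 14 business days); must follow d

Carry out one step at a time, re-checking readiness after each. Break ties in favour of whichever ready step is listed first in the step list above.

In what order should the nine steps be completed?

a h g c d e f b i

a, h and d have no prerequisites; a is listed earlier, so a is first.
c now also ready, so the ready set is {h, c, d}; h is listed earlier → h.
g, c and d are all available; g is listed earlier → g.
c and d are both available; c is listed earlier → c.
Next only d has its prerequisites met → d.
e, f and b are all available; e is listed earlier → e.
Now f and b have their prerequisites met. f is listed earlier, so f next.
That leaves b as the only ready step → b.
Next only i has its prerequisites met → i.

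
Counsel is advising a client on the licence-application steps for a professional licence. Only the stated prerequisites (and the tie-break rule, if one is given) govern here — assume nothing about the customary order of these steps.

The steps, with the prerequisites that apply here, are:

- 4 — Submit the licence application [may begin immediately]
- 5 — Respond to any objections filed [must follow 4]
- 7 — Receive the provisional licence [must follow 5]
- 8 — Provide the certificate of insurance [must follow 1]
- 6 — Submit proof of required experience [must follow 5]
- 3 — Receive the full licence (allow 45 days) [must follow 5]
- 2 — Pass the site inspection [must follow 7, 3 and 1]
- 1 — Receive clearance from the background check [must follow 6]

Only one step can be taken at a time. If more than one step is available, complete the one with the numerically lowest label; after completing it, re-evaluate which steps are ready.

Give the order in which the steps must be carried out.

4 has no prerequisites → 4 first.
That leaves 5 as the only ready step → 5.
3, 6 and 7 are all available; 3 has the earlier label → 3.
Ready: 6 and 7. 6 has the earlier label → 6.
1 now also ready, so the ready set is {1, 7}; 1 has the earlier label → 1.
7 and 8 are both available; 7 has the earlier label → 7.
Now 2 and 8 have their prerequisites met. 2 has the earlier label, so 2 next.
8 needed 1, now all done → 8.

4 5 3 6 1 7 2 8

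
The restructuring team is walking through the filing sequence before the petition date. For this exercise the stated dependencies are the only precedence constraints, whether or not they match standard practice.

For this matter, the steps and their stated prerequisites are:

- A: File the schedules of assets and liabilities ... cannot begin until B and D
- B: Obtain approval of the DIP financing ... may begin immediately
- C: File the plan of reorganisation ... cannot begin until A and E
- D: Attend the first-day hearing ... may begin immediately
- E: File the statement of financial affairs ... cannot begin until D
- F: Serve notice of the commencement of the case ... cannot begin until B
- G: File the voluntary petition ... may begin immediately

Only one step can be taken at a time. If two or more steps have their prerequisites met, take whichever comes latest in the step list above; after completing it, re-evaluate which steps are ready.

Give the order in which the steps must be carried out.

G, D and B have no prerequisites; G is listed later, so G is first.
D and B are both available; D is listed later → D.
E now also ready, so the ready set is {E, B}; E is listed later → E.
Next only B has its prerequisites met → B.
Ready: F and A. F is listed later → F.
Next only A has its prerequisites met → A.
C is the only step now ready → C.

G, D, E, B, F, A, C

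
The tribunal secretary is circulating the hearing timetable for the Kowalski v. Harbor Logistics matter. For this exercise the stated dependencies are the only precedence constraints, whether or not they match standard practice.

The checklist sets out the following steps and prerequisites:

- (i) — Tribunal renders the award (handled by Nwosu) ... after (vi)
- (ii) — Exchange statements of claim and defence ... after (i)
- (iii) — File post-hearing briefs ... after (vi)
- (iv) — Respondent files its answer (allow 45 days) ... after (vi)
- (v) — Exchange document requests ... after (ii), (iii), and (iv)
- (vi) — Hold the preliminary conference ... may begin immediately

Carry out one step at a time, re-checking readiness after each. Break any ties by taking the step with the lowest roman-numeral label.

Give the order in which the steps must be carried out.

(vi) is the only step with nothing outstanding, so it goes first.
Now (i), (iii) and (iv) have their prerequisites met. (i) has the earlier label, so (i) next.
Now (ii), (iii) and (iv) have their prerequisites met. (ii) has the earlier label, so (ii) next.
Now (iii) and (iv) have their prerequisites met. (iii) has the earlier label, so (iii) next.
(iv) is the only step now ready → (iv).
That leaves (v) as the only ready step → (v).

(vi), (i), (ii), (iii), (iv), (v)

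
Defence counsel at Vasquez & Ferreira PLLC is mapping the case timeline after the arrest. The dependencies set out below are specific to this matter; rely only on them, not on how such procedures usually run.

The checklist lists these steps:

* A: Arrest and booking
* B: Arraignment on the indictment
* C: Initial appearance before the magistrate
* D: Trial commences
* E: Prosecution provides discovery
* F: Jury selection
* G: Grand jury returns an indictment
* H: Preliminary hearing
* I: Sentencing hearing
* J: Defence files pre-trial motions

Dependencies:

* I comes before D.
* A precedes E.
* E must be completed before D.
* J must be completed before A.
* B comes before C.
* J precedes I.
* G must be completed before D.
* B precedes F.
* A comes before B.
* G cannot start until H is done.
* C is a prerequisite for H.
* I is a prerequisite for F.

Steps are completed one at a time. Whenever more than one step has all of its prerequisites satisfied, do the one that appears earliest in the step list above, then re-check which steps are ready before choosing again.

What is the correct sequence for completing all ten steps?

J is the only step with nothing outstanding, so it goes first.
A and I are both available; A is listed earlier → A.
B and E now also ready, so the ready set is {B, E, I}; B is listed earlier → B.
C now also ready, so the ready set is {C, E, I}; C is listed earlier → C.
H now also ready, so the ready set is {E, H, I}; E is listed earlier → E.
Now H and I have their prerequisites met. H is listed earlier, so H next.
Now G and I have their prerequisites met. G is listed earlier, so G next.
I is the only step now ready → I.
Now D and F have their prerequisites met. D is listed earlier, so D next.
F is the only step now ready → F.

J A B C E H G I D F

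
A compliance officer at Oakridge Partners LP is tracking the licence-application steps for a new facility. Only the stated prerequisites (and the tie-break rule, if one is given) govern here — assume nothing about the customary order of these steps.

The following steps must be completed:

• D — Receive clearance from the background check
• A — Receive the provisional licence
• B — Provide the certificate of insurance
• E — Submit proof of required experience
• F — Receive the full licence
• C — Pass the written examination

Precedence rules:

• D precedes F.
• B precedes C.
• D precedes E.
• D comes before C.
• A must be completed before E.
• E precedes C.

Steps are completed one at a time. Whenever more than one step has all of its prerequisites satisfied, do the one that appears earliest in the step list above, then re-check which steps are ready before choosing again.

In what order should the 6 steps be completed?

D, A, B, E, F, C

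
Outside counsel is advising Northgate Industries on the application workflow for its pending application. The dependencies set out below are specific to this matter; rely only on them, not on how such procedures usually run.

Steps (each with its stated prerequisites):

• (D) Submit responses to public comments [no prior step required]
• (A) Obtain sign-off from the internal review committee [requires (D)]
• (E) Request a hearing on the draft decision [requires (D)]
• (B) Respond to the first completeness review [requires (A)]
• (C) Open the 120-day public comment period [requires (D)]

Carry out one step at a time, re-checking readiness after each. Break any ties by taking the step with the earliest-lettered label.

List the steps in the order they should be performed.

(D) (A) (B) (C) (E)

(D) is the only step with nothing outstanding, so it goes first.
(A), (C) and (E) are all available; (A) has the earlier label → (A).
(B), (C) and (E) are all available; (B) has the earlier label → (B).
(C) and (E) are both available; (C) has the earlier label → (C).
(E) is the only step now ready → (E).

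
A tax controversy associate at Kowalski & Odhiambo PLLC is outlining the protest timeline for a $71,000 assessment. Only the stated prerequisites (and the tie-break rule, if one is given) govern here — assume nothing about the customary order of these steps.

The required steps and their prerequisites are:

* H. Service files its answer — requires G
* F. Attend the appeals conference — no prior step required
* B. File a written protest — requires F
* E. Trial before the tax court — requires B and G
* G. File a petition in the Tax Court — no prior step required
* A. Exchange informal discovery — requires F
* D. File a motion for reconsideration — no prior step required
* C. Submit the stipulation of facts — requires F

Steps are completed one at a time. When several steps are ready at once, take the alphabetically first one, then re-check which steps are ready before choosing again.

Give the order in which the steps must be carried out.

Nothing is required for D, F and G. D has the earlier label → D first.
Ready: F and G. F has the earlier label → F.
A, B and C now also ready, so the ready set is {A, B, C, G}; A has the earlier label → A.
B, C and G are all available; B has the earlier label → B.
Now C and G have their prerequisites met. C has the earlier label, so C next.
That leaves G as the only ready step → G.
E and H are both available; E has the earlier label → E.
H needed G, now all done → H.

D, F, A, B, C, G, E, H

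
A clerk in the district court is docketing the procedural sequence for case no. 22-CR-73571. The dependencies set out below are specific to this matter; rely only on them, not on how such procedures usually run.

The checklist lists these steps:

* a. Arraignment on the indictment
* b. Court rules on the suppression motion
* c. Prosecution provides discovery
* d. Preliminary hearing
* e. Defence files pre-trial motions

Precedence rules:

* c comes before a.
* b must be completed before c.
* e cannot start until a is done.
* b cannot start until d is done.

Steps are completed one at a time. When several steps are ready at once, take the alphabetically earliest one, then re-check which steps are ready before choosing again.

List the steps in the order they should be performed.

d, b, c, a, e

d is the only step with nothing outstanding, so it goes first.
That leaves b as the only ready step → b.
Next only c has its prerequisites met → c.
That leaves a as the only ready step → a.
e needed a, now all done → e.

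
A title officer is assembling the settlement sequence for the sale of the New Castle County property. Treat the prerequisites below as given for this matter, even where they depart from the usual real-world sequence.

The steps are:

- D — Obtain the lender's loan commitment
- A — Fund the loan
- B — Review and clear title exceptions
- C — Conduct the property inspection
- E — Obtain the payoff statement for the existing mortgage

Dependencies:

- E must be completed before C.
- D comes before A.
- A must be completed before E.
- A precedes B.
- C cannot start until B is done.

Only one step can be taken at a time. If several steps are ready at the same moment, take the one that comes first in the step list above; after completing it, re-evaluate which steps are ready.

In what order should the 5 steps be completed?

D has no prerequisites → D first.
A is the only step now ready → A.
Ready: B and E. B is listed earlier → B.
Next only E has its prerequisites met → E.
C is the only step now ready → C.

D, A, B, E, C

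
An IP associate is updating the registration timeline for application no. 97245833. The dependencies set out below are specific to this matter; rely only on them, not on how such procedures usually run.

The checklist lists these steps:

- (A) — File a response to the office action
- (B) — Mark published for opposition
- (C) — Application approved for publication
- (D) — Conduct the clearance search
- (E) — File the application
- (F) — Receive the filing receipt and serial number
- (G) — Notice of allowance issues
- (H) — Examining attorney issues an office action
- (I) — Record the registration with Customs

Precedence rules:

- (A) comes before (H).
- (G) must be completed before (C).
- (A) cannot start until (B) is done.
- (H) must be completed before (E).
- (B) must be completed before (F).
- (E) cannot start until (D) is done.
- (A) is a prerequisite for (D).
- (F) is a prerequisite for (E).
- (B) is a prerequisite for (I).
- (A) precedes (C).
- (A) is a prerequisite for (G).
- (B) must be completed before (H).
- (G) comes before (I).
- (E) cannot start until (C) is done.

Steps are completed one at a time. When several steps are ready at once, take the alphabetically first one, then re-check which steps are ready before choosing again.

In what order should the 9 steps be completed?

(B) (A) (D) (F) (G) (C) (H) (E) (I)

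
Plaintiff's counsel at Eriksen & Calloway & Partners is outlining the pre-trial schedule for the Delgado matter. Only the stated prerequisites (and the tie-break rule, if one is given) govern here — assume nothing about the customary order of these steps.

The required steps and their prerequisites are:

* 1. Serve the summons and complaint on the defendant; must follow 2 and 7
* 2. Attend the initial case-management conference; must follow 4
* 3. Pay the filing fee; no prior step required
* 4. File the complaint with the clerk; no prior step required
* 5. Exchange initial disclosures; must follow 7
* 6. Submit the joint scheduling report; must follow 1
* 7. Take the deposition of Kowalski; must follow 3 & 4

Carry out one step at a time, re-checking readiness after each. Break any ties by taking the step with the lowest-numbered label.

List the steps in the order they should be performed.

3, 4, 2, 7, 1, 5, 6

3 and 4 have no prerequisites; 3 has the earlier label, so 3 is first.
That leaves 4 as the only ready step → 4.
Now 2 and 7 have their prerequisites met. 2 has the earlier label, so 2 next.
That leaves 7 as the only ready step → 7.
Ready: 1 and 5. 1 has the earlier label → 1.
Now 5 and 6 have their prerequisites met. 5 has the earlier label, so 5 next.
6 is the only step now ready → 6.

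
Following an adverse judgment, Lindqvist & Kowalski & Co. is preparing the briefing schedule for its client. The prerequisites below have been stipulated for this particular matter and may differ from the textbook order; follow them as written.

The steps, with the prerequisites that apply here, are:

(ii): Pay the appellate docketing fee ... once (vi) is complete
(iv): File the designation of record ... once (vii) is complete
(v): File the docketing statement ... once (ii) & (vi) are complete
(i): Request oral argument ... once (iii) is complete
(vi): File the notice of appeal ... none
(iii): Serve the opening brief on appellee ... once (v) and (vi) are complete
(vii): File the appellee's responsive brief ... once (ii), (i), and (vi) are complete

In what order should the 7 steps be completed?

(vi), (ii), (v), (iii), (i), (vii), (iv)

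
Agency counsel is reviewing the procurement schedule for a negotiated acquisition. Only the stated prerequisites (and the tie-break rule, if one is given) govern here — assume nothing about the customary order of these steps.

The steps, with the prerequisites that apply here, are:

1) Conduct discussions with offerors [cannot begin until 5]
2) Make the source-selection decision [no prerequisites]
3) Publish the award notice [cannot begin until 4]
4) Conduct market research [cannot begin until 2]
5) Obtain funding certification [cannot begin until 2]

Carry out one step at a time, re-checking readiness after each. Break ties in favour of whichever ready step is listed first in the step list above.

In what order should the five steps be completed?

2 is the only step with nothing outstanding, so it goes first.
4 and 5 are both available; 4 is listed earlier → 4.
Now 3 and 5 have their prerequisites met. 3 is listed earlier, so 3 next.
Next only 5 has its prerequisites met → 5.
1 is the only step now ready → 1.

2 4 3 5 1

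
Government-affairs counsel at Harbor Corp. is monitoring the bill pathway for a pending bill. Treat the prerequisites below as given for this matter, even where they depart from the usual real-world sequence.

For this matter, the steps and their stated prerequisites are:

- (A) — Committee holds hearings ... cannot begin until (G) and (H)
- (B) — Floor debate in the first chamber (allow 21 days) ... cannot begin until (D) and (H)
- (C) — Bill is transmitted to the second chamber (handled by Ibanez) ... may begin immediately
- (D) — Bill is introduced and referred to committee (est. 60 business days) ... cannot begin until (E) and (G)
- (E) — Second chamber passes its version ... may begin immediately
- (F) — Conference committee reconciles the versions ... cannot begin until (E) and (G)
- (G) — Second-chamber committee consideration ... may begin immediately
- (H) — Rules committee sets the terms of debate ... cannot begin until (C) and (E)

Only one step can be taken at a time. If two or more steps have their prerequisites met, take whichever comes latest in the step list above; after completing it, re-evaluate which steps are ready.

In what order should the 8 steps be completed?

(G), (E) and (C) have no prerequisites; (G) is listed later, so (G) is first.
Ready: (E) and (C). (E) is listed later → (E).
Ready: (F), (D) and (C). (F) is listed later → (F).
(D) and (C) are both available; (D) is listed later → (D).
Next only (C) has its prerequisites met → (C).
(H) needed (E) and (C), now all done → (H).
(B) and (A) are both available; (B) is listed later → (B).
(A) needed (H) and (G), now all done → (A).

(G) (E) (F) (D) (C) (H) (B) (A)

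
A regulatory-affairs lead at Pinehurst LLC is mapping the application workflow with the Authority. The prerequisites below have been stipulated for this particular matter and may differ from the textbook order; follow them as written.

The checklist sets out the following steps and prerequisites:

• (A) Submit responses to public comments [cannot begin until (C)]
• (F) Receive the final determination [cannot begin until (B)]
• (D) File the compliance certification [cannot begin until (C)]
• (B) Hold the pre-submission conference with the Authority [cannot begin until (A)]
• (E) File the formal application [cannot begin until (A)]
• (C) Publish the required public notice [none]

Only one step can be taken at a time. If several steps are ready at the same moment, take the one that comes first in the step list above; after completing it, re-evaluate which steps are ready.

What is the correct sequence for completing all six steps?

(C), (A), (D), (B), (F), (E)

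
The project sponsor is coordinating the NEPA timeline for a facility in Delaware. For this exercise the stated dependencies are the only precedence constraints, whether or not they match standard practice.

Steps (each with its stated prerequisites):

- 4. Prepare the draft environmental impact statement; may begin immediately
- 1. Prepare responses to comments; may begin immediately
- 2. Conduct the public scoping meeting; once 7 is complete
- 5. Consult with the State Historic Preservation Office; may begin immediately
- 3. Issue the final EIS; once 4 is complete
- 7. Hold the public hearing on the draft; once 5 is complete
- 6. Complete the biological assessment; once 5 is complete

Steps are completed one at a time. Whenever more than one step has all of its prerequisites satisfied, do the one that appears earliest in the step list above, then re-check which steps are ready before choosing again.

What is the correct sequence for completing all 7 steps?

4 → 1 → 5 → 3 → 7 → 2 → 6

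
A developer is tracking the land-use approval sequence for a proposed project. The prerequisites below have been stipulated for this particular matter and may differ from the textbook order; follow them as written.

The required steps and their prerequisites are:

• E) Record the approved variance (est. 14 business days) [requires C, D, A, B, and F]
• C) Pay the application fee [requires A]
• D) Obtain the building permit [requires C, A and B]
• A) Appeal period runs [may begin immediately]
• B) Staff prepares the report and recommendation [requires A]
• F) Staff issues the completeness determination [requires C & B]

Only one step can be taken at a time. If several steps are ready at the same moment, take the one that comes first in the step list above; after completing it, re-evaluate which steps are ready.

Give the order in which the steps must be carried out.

A, C, B, D, F, E

A is the only step with nothing outstanding, so it goes first.
C and B are both available; C is listed earlier → C.
B needed A, now all done → B.
Ready: D and F. D is listed earlier → D.
That leaves F as the only ready step → F.
Next only E has its prerequisites met → E.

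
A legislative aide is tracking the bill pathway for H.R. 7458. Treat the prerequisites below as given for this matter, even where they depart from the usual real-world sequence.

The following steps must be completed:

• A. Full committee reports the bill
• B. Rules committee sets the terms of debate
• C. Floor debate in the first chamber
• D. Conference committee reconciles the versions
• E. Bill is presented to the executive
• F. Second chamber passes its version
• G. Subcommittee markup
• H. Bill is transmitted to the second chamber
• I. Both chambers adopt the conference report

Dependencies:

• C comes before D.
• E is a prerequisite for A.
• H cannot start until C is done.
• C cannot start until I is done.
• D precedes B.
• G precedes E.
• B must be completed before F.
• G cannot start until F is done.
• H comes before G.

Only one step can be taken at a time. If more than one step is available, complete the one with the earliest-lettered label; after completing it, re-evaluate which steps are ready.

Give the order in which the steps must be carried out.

I → C → D → B → F → H → G → E → A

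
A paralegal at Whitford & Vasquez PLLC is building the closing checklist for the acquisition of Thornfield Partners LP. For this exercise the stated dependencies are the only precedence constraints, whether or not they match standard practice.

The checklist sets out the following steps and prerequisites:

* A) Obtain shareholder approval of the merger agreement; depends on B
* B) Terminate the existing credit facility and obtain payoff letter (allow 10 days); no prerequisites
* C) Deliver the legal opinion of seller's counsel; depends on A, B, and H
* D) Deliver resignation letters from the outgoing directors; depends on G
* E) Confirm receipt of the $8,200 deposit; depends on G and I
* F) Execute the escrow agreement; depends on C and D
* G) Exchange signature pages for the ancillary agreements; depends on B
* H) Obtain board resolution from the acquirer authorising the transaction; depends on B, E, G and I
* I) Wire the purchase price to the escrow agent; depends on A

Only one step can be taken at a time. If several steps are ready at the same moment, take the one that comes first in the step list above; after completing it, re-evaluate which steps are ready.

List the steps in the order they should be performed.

B, A, G, D, I, E, H, C, F

B is the only step with nothing outstanding, so it goes first.
A and G are both available; A is listed earlier → A.
Ready: G and I. G is listed earlier → G.
D now also ready, so the ready set is {D, I}; D is listed earlier → D.
Next only I has its prerequisites met → I.
Next only E has its prerequisites met → E.
Next only H has its prerequisites met → H.
C is the only step now ready → C.
F is the only step now ready → F.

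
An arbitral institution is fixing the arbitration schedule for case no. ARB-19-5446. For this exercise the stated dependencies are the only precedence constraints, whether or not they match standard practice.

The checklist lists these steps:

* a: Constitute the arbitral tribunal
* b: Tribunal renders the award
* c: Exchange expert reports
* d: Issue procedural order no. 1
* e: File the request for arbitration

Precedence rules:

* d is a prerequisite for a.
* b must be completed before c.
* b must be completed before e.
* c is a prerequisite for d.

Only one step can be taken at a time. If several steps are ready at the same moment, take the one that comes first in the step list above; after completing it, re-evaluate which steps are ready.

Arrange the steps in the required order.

Only b has no prerequisites, so it is first.
Ready: c and e. c is listed earlier → c.
d now also ready, so the ready set is {d, e}; d is listed earlier → d.
a and e are both available; a is listed earlier → a.
e needed b, now all done → e.

b c d a e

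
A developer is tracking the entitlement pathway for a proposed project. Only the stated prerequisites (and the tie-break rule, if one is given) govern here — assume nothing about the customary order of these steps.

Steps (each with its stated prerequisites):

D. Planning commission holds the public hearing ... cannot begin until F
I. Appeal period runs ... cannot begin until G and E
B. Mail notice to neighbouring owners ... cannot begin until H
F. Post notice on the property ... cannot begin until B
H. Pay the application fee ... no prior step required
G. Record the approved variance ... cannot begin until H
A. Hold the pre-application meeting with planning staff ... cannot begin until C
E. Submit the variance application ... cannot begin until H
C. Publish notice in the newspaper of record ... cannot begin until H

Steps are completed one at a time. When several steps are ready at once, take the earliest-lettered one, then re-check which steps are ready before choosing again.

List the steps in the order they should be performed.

Only H has no prerequisites, so it is first.
Now B, C, E and G have their prerequisites met. B has the earlier label, so B next.
F now also ready, so the ready set is {C, E, F, G}; C has the earlier label → C.
Now A, E, F and G have their prerequisites met. A has the earlier label, so A next.
E, F and G are all available; E has the earlier label → E.
Ready: F and G. F has the earlier label → F.
Now D and G have their prerequisites met. D has the earlier label, so D next.
G is the only step now ready → G.
I needed E and G, now all done → I.

H B C A E F D G I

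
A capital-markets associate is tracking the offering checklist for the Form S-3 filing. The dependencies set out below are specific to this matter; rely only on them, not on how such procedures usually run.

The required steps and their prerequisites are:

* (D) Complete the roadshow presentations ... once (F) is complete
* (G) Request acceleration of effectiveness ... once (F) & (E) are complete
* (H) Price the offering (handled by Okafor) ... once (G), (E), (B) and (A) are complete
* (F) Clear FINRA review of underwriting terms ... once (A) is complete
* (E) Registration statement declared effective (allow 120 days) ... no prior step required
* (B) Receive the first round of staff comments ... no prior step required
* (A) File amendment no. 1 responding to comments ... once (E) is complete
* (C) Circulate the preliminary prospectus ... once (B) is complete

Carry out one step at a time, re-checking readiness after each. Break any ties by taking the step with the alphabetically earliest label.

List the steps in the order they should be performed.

(B), (C), (E), (A), (F), (D), (G), (H)

Nothing is required for (B) and (E). (B) has the earlier label → (B) first.
Now (C) and (E) have their prerequisites met. (C) has the earlier label, so (C) next.
Next only (E) has its prerequisites met → (E).
(A) is the only step now ready → (A).
(F) needed (A), now all done → (F).
Ready: (D) and (G). (D) has the earlier label → (D).
Next only (G) has its prerequisites met → (G).
That leaves (H) as the only ready step → (H).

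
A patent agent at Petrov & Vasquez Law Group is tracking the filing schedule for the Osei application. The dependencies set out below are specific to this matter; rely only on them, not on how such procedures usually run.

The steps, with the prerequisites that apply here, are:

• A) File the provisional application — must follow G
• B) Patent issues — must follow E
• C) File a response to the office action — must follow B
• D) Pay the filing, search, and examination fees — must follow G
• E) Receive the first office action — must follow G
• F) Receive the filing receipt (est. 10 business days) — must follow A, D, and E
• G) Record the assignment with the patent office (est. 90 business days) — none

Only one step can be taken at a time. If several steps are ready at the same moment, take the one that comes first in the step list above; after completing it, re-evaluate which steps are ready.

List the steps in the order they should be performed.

G, A, D, E, B, C, F

Only G has no prerequisites, so it is first.
Ready: A, D and E. A is listed earlier → A.
Ready: D and E. D is listed earlier → D.
E is the only step now ready → E.
Now B and F have their prerequisites met. B is listed earlier, so B next.
C now also ready, so the ready set is {C, F}; C is listed earlier → C.
Next only F has its prerequisites met → F.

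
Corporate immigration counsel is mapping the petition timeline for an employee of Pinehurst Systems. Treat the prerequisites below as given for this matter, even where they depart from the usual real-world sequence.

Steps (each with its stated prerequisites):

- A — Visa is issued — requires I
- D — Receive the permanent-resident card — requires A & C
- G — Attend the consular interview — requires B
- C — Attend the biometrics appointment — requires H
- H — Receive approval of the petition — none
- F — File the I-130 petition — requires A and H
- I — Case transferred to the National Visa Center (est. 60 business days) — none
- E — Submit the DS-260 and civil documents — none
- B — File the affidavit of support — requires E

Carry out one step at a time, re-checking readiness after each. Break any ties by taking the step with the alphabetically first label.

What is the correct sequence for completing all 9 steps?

Nothing is required for E, H and I. E has the earlier label → E first.
Ready: B, H and I. B has the earlier label → B.
G now also ready, so the ready set is {G, H, I}; G has the earlier label → G.
Ready: H and I. H has the earlier label → H.
Now C and I have their prerequisites met. C has the earlier label, so C next.
That leaves I as the only ready step → I.
A needed I, now all done → A.
Ready: D and F. D has the earlier label → D.
F needed A and H, now all done → F.

E B G H C I A D F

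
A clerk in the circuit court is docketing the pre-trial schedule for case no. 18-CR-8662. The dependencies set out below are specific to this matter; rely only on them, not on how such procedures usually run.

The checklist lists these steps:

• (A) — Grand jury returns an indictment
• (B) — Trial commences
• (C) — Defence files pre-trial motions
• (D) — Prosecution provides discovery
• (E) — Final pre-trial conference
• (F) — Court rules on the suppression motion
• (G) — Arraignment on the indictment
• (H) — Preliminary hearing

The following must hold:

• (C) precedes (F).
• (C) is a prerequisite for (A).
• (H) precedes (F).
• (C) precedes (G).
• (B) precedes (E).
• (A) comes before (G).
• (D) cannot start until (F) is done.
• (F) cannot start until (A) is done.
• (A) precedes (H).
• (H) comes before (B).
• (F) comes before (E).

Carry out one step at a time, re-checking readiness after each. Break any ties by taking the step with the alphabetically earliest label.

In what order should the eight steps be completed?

(C), (A), (G), (H), (B), (F), (D), (E)

(C) is the only step with nothing outstanding, so it goes first.
That leaves (A) as the only ready step → (A).
Now (G) and (H) have their prerequisites met. (G) has the earlier label, so (G) next.
That leaves (H) as the only ready step → (H).
Now (B) and (F) have their prerequisites met. (B) has the earlier label, so (B) next.
That leaves (F) as the only ready step → (F).
(D) and (E) are both available; (D) has the earlier label → (D).
(E) needed (B) and (F), now all done → (E).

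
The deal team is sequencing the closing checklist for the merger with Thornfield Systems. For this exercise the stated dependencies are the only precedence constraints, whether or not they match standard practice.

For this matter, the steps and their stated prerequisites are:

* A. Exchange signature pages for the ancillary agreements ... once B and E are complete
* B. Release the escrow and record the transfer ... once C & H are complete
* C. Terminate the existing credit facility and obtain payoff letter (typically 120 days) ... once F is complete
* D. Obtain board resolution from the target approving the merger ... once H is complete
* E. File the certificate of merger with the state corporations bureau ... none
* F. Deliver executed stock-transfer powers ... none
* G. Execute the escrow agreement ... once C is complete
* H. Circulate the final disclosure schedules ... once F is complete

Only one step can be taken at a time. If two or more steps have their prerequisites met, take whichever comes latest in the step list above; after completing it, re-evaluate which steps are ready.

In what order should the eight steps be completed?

F, H, E, D, C, G, B, A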